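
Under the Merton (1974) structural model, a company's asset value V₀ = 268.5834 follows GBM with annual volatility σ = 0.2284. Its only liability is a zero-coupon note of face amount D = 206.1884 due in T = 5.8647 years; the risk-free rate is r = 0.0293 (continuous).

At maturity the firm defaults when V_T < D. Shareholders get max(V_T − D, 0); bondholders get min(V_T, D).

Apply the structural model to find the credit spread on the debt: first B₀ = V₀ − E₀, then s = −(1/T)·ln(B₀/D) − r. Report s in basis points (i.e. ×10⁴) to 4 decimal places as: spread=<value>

Apply the equity-as-call identities (strike 206.1884, horizon 5.8647 years):
d₁ = [ln(V₀/D) + (r + σ²/2)T] / (σ√T)
   = [ln(268.5834/206.1884) + (0.0293 + 0.5·0.2284²)·5.8647] / (0.2284·√5.8647)
   = [0.264371 + 0.324806] / 0.553120 = 1.065190
d₂ = d₁ − σ√T = 1.065190 − 0.553120 = 0.512071
N(d₁) = 0.856605,  N(d₂) = 0.695699,  e^(−rT) = 0.842118
E₀ = V₀·N(d₁) − D·e^(−rT)·N(d₂)
   = 268.5834·0.856605 − 206.1884·0.842118·0.695699 = 109.272262
B₀ = V₀ − E₀ = 268.5834 − 109.272262 = 159.311138
spread = −(1/T)·ln(B₀/D) − r = −(1/5.8647)·ln(159.311138/206.1884) − 0.0293 = 0.01468029
in basis points: 0.01468029 × 10⁴ = 146.8029 bp

spread=146.8029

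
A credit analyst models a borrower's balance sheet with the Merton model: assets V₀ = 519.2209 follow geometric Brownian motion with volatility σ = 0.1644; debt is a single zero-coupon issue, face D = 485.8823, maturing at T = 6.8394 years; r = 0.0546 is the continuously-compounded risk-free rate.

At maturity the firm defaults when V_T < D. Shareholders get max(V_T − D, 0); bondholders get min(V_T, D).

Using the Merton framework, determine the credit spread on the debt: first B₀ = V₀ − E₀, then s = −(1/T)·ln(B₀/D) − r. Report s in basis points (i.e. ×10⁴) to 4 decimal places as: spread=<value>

Equity is a call on the firm's assets struck at D = 485.8823:
d₁ = [ln(V₀/D) + (r + σ²/2)T] / (σ√T)
   = [ln(519.2209/485.8823) + (0.0546 + 0.5·0.1644²)·6.8394] / (0.1644·√6.8394)
   = [0.066363 + 0.465857] / 0.429943 = 1.237885
d₂ = d₁ − σ√T = 1.237885 − 0.429943 = 0.807942
N(d₁) = 0.892121,  N(d₂) = 0.790438,  e^(−rT) = 0.688368
E₀ = V₀·N(d₁) − D·e^(−rT)·N(d₂)
   = 519.2209·0.892121 − 485.8823·0.688368·0.790438 = 198.833053
B₀ = V₀ − E₀ = 519.2209 − 198.833053 = 320.387847
spread = −(1/T)·ln(B₀/D) − r = −(1/6.8394)·ln(320.387847/485.8823) − 0.0546 = 0.00628752
in basis points: 0.00628752 × 10⁴ = 62.8752 bp

spread=62.8752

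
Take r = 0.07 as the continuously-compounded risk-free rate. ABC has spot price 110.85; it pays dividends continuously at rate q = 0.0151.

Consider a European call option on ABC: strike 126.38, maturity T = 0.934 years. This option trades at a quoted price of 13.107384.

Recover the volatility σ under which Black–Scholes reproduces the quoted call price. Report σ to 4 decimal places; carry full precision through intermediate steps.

At σ = 0.3961 the Black–Scholes value reproduces the quote:
σ√T = 0.3961·√0.934 = 0.382806
d₁ = (ln(S/K) + (r−q+σ²/2)T) / (σ√T) = (ln(110.85/126.38) + (0.07−0.0151+0.3961²/2)·0.934) / 0.382806 = (-0.131115 + 0.124547) / 0.382806 = -0.017159
d₂ = d₁ − σ√T = -0.017159 − 0.382806 = -0.399965
e^{−rT} = 0.936711
e^{−qT} = 0.985996
N(d₁) = 0.493155,  N(d₂) = 0.344591
V = S·e^{−qT}·N(d₁) − K·e^{−rT}·N(d₂) = 53.900642 − 40.793257 = 13.107384 (the quoted price), and the Black–Scholes price is strictly increasing in σ, so σ is unique

sigma = 0.3961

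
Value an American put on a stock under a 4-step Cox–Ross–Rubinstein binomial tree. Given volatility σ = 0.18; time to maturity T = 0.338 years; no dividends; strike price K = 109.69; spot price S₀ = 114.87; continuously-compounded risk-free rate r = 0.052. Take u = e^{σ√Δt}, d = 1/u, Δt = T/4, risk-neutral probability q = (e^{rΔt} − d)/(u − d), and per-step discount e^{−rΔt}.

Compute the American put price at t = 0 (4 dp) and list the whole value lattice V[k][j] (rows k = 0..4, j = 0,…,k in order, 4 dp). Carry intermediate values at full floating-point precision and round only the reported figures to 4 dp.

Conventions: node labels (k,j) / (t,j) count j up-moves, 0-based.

price = 2.2024
tree:
2.2024
3.9746 0.6428
6.9359 1.3708 0.0000
11.5074 2.9231 0.0000 0.0000
16.5126 6.2333 0.0000 0.0000 0.0000

Δt=0.08450, u=1.05372, d=0.94902, q=0.52898, disc=e^(-rΔt)=0.99562
k=4 terminal: V=max(K-S,0) → 16.5126 6.2333 0.0000 0.0000 0.0000
k=3: j=0 S=98.1826 intr=11.5074 cont=11.0265 V=11.5074[EX]; j=1 S=109.0141 intr=0.6759 cont=2.9231 V=2.9231[hold]; j=2 S=121.0405 intr=0.0000 cont=0.0000 V=0.0000[hold]; j=3 S=134.3936 intr=0.0000 cont=0.0000 V=0.0000[hold]
k=2: j=0 S=103.4567 intr=6.2333 cont=6.9359 V=6.9359[hold]; j=1 S=114.8700 intr=0.0000 cont=1.3708 V=1.3708[hold]; j=2 S=127.5424 intr=0.0000 cont=0.0000 V=0.0000[hold]
k=1: j=0 S=109.0141 intr=0.6759 cont=3.9746 V=3.9746[hold]; j=1 S=121.0405 intr=0.0000 cont=0.6428 V=0.6428[hold]
k=0: j=0 S=114.8700 intr=0.0000 cont=2.2024 V=2.2024[hold]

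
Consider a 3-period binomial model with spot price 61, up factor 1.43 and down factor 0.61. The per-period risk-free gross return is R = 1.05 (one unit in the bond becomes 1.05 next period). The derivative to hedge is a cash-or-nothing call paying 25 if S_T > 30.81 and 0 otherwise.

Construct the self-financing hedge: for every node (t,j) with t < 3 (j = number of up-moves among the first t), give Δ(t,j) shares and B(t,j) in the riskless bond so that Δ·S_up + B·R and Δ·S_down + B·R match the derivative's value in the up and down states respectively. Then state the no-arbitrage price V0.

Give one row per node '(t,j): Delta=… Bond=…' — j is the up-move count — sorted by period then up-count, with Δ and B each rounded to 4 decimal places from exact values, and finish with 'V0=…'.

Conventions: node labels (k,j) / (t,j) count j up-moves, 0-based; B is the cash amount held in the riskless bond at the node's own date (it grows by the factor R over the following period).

(0,0): Delta=0.0974 Bond=13.5081
(1,0): Delta=0.3616 Bond=4.3503
(1,1): Delta=0.0000 Bond=22.6757
(2,0): Delta=1.3432 Bond=-17.7120
(2,1): Delta=0.0000 Bond=23.8095
(2,2): Delta=0.0000 Bond=23.8095
V0=19.4467

The replicating-portfolio and risk-neutral prices coincide; use p* = (1.05−0.61)/(1.43−0.61) = 0.5366 for the latter.
Terminal payoffs: V(3,0)=0.0000, V(3,1)=25.0000, V(3,2)=25.0000, V(3,3)=25.0000
(2,0): S=22.6981. Δ = (V_up−V_dn)/(S_up−S_dn) = (25.0000−0.0000)/(32.4583−13.8458) = 1.3432. V = [p*·25.0000 + (1−p*)·0.0000]/1.05 = 12.7758. B = V − Δ·S = -17.7120.
(2,1): S=53.2103. Δ = (V_up−V_dn)/(S_up−S_dn) = (25.0000−25.0000)/(76.0907−32.4583) = 0.0000. V = [p*·25.0000 + (1−p*)·25.0000]/1.05 = 23.8095. B = V − Δ·S = 23.8095.
(2,2): S=124.7389. Δ = (V_up−V_dn)/(S_up−S_dn) = (25.0000−25.0000)/(178.3766−76.0907) = 0.0000. V = [p*·25.0000 + (1−p*)·25.0000]/1.05 = 23.8095. B = V − Δ·S = 23.8095.
(1,0): S=37.2100. Δ = (V_up−V_dn)/(S_up−S_dn) = (23.8095−12.7758)/(53.2103−22.6981) = 0.3616. V = [p*·23.8095 + (1−p*)·12.7758]/1.05 = 17.8061. B = V − Δ·S = 4.3503.
(1,1): S=87.2300. Δ = (V_up−V_dn)/(S_up−S_dn) = (23.8095−23.8095)/(124.7389−53.2103) = 0.0000. V = [p*·23.8095 + (1−p*)·23.8095]/1.05 = 22.6757. B = V − Δ·S = 22.6757.
(0,0): S=61.0000. Δ = (V_up−V_dn)/(S_up−S_dn) = (22.6757−17.8061)/(87.2300−37.2100) = 0.0974. V = [p*·22.6757 + (1−p*)·17.8061]/1.05 = 19.4467. B = V − Δ·S = 13.5081.
Check: Δ(0,0)·S0 + B(0,0) = 19.4467 = V0.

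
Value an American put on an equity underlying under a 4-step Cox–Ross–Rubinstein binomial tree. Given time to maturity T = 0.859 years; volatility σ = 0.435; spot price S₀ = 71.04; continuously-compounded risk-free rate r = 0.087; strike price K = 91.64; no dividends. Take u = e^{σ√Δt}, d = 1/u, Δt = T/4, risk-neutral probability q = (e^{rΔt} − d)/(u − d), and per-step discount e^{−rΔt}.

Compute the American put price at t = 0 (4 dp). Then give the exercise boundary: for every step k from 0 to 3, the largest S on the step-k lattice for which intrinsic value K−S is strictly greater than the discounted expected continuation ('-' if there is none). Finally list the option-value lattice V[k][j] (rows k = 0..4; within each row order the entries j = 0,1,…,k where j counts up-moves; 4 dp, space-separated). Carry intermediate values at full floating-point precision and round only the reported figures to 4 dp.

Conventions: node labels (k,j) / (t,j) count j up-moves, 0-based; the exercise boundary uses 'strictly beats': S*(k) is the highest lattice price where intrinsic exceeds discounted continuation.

params: Δt=0.21475 u=1.22334 d=0.81743 q=0.49624 e^(-rΔt)=0.98149
t_4 payoffs: 59.9213 44.1711 20.6000 0.0000 0.0000
t_3: node(3,0) S=38.8028 payoff=52.8372 vs cont=51.1410 → 52.8372 [stop]  node(3,1) S=58.0706 payoff=33.5694 vs cont=31.8732 → 33.5694 [stop]  node(3,2) S=86.9060 payoff=4.7340 vs cont=10.1855 → 10.1855 [wait]  node(3,3) S=130.0599 payoff=0.0000 vs cont=0.0000 → 0.0000 [wait]  ⇒ S*(3)=58.0706
t_2: node(2,0) S=47.4689 payoff=44.1711 vs cont=42.4748 → 44.1711 [stop]  node(2,1) S=71.0400 payoff=20.6000 vs cont=21.5589 → 21.5589 [wait]  node(2,2) S=106.3155 payoff=0.0000 vs cont=5.0361 → 5.0361 [wait]  ⇒ S*(2)=47.4689
t_1: node(1,0) S=58.0706 payoff=33.5694 vs cont=32.3402 → 33.5694 [stop]  node(1,1) S=86.9060 payoff=4.7340 vs cont=13.1124 → 13.1124 [wait]  ⇒ S*(1)=58.0706
t_0: node(0,0) S=71.0400 payoff=20.6000 vs cont=22.9845 → 22.9845 [wait]  ⇒ S*(0)=-

price = 22.9845
boundary = - 58.0706 47.4689 58.0706
tree:
22.9845
33.5694 13.1124
44.1711 21.5589 5.0361
52.8372 33.5694 10.1855 0.0000
59.9213 44.1711 20.6000 0.0000 0.0000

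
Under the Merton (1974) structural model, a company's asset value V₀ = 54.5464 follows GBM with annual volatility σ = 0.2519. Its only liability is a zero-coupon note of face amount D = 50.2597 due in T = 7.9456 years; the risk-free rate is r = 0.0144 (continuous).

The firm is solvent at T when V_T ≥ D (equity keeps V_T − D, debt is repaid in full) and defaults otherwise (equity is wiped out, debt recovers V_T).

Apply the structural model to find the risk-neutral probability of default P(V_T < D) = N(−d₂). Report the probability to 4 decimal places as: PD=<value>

PD=0.5313

Apply the equity-as-call identities (strike 50.2597, horizon 7.9456 years):
d₁ = [ln(V₀/D) + (r + σ²/2)T] / (σ√T)
   = [ln(54.5464/50.2597) + (0.0144 + 0.5·0.2519²)·7.9456] / (0.2519·√7.9456)
   = [0.081848 + 0.366505] / 0.710054 = 0.631435
d₂ = d₁ − σ√T = 0.631435 − 0.710054 = -0.078619
risk-neutral PD = N(−d₂) = N(0.078619) = 0.531332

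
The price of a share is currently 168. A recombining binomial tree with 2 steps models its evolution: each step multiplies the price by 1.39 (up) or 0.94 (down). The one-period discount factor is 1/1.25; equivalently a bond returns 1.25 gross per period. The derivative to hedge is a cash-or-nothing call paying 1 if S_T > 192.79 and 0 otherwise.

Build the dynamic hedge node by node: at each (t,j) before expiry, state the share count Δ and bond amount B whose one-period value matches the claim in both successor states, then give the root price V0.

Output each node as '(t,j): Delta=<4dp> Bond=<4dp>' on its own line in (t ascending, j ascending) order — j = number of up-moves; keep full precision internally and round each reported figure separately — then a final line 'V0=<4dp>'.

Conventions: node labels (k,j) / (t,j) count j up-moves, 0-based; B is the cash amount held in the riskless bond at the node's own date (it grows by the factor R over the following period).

(0,0): Delta=0.0033 Bond=0.0250
(1,0): Delta=0.0141 Bond=-1.6711
(1,1): Delta=0.0000 Bond=0.8000
V0=0.5781

The replicating-portfolio and risk-neutral prices coincide; use p* = (1.25−0.94)/(1.39−0.94) = 0.6889 for the latter.
At maturity the claim pays: V(2,0)=0.0000, V(2,1)=1.0000, V(2,2)=1.0000
(1,0): S=157.9200. Δ = (V_up−V_dn)/(S_up−S_dn) = (1.0000−0.0000)/(219.5088−148.4448) = 0.0141. V = [p*·1.0000 + (1−p*)·0.0000]/1.25 = 0.5511. B = V − Δ·S = -1.6711.
(1,1): S=233.5200. Δ = (V_up−V_dn)/(S_up−S_dn) = (1.0000−1.0000)/(324.5928−219.5088) = 0.0000. V = [p*·1.0000 + (1−p*)·1.0000]/1.25 = 0.8000. B = V − Δ·S = 0.8000.
(0,0): S=168.0000. Δ = (V_up−V_dn)/(S_up−S_dn) = (0.8000−0.5511)/(233.5200−157.9200) = 0.0033. V = [p*·0.8000 + (1−p*)·0.5511]/1.25 = 0.5781. B = V − Δ·S = 0.0250.
As a check, the time-0 holding Δ(0,0)·S0 + B(0,0) comes to 0.5781 — exactly V0.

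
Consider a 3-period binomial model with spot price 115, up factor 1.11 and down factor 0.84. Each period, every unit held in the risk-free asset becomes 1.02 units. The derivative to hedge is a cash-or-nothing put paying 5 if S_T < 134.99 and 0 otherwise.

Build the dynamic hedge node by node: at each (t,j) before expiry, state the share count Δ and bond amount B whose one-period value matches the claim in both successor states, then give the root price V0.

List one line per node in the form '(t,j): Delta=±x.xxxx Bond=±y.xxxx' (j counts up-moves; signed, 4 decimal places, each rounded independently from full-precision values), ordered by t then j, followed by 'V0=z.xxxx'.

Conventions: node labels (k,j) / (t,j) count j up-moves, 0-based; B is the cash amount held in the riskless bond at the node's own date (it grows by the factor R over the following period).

Under the risk-neutral measure, an up-move has probability p* = (R−d)/(u−d) = 0.6667 and values discount at R = 1.02.
Payoffs at expiry: V(3,0)=5.0000, V(3,1)=5.0000, V(3,2)=5.0000, V(3,3)=0.0000
Node (2,0) S=81.1440: V=(p*·5.0000+(1−p*)·5.0000)/1.02=4.9020; Δ=(5.0000−5.0000)/(90.0698−68.1610)=0.0000; B=V−Δ·S=4.9020
Node (2,1) S=107.2260: V=(p*·5.0000+(1−p*)·5.0000)/1.02=4.9020; Δ=(5.0000−5.0000)/(119.0209−90.0698)=0.0000; B=V−Δ·S=4.9020
Node (2,2) S=141.6915: V=(p*·0.0000+(1−p*)·5.0000)/1.02=1.6340; Δ=(0.0000−5.0000)/(157.2776−119.0209)=-0.1307; B=V−Δ·S=20.1525
Node (1,0) S=96.6000: V=(p*·4.9020+(1−p*)·4.9020)/1.02=4.8058; Δ=(4.9020−4.9020)/(107.2260−81.1440)=0.0000; B=V−Δ·S=4.8058
Node (1,1) S=127.6500: V=(p*·1.6340+(1−p*)·4.9020)/1.02=2.6699; Δ=(1.6340−4.9020)/(141.6915−107.2260)=-0.0948; B=V−Δ·S=14.7735
Node (0,0) S=115.0000: V=(p*·2.6699+(1−p*)·4.8058)/1.02=3.3156; Δ=(2.6699−4.8058)/(127.6500−96.6000)=-0.0688; B=V−Δ·S=11.2264
Verification: the root portfolio costs Δ(0,0)·S0 + B(0,0) = 3.3156, matching V0.

(0,0): Delta=-0.0688 Bond=11.2264
(1,0): Delta=0.0000 Bond=4.8058
(1,1): Delta=-0.0948 Bond=14.7735
(2,0): Delta=0.0000 Bond=4.9020
(2,1): Delta=0.0000 Bond=4.9020
(2,2): Delta=-0.1307 Bond=20.1525
V0=3.3156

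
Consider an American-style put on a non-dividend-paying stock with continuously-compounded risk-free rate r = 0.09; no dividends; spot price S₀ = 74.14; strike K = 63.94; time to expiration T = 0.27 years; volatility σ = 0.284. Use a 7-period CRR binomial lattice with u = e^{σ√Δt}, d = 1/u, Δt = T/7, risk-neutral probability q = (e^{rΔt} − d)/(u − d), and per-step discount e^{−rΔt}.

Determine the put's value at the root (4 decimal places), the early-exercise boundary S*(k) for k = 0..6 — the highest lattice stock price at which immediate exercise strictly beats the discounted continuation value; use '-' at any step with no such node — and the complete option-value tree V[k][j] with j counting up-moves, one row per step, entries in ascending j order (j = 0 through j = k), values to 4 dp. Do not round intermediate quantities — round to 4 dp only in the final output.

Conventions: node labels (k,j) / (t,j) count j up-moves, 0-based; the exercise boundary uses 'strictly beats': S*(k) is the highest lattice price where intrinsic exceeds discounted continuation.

price = 0.6351
boundary = - - - - - 56.0965 59.3142
tree:
0.6351
1.1053 0.2005
1.8872 0.3830 0.0315
3.1450 0.7258 0.0655 0.0000
5.0771 1.3626 0.1362 0.0000 0.0000
7.8435 2.5289 0.2832 0.0000 0.0000 0.0000
10.8867 4.6258 0.5886 0.0000 0.0000 0.0000 0.0000
13.7649 7.8435 1.2234 0.0000 0.0000 0.0000 0.0000 0.0000

Δt=0.03857, u=1.05736, d=0.94575, q=0.51722, disc=e^(-rΔt)=0.99653
k=7 terminal: V=max(K-S,0) → 13.7649 7.8435 1.2234 0.0000 0.0000 0.0000 0.0000 0.0000
k=6: j=0 S=53.0533 intr=10.8867 cont=10.6652 V=10.8867[EX]; j=1 S=59.3142 intr=4.6258 cont=4.4042 V=4.6258[EX]; j=2 S=66.3141 intr=0.0000 cont=0.5886 V=0.5886[hold]; j=3 S=74.1400 intr=0.0000 cont=0.0000 V=0.0000[hold]; j=4 S=82.8895 intr=0.0000 cont=0.0000 V=0.0000[hold]; j=5 S=92.6715 intr=0.0000 cont=0.0000 V=0.0000[hold]; j=6 S=103.6080 intr=0.0000 cont=0.0000 V=0.0000[hold]  S*(6)=59.3142
k=5: j=0 S=56.0965 intr=7.8435 cont=7.6220 V=7.8435[EX]; j=1 S=62.7166 intr=1.2234 cont=2.5289 V=2.5289[hold]; j=2 S=70.1179 intr=0.0000 cont=0.2832 V=0.2832[hold]; j=3 S=78.3928 intr=0.0000 cont=0.0000 V=0.0000[hold]; j=4 S=87.6441 intr=0.0000 cont=0.0000 V=0.0000[hold]; j=5 S=97.9873 intr=0.0000 cont=0.0000 V=0.0000[hold]  S*(5)=56.0965
k=4: j=0 S=59.3142 intr=4.6258 cont=5.0771 V=5.0771[hold]; j=1 S=66.3141 intr=0.0000 cont=1.3626 V=1.3626[hold]; j=2 S=74.1400 intr=0.0000 cont=0.1362 V=0.1362[hold]; j=3 S=82.8895 intr=0.0000 cont=0.0000 V=0.0000[hold]; j=4 S=92.6715 intr=0.0000 cont=0.0000 V=0.0000[hold]  S*(4)=-
k=3: j=0 S=62.7166 intr=1.2234 cont=3.1450 V=3.1450[hold]; j=1 S=70.1179 intr=0.0000 cont=0.7258 V=0.7258[hold]; j=2 S=78.3928 intr=0.0000 cont=0.0655 V=0.0655[hold]; j=3 S=87.6441 intr=0.0000 cont=0.0000 V=0.0000[hold]  S*(3)=-
k=2: j=0 S=66.3141 intr=0.0000 cont=1.8872 V=1.8872[hold]; j=1 S=74.1400 intr=0.0000 cont=0.3830 V=0.3830[hold]; j=2 S=82.8895 intr=0.0000 cont=0.0315 V=0.0315[hold]  S*(2)=-
k=1: j=0 S=70.1179 intr=0.0000 cont=1.1053 V=1.1053[hold]; j=1 S=78.3928 intr=0.0000 cont=0.2005 V=0.2005[hold]  S*(1)=-
k=0: j=0 S=74.1400 intr=0.0000 cont=0.6351 V=0.6351[hold]  S*(0)=-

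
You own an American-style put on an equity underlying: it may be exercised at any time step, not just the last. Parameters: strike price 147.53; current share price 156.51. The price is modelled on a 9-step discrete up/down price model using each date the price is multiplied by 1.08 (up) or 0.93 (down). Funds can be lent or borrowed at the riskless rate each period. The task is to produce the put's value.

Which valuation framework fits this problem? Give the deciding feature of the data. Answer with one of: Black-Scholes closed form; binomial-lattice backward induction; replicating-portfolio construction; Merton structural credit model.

Key observation: the defining feature is the embedded early-exercise option across 9 discrete dates on the spot-156.51 tree; pricing the strike-147.53 put means working backward with an exercise test at every node.

framework: binomial-lattice backward induction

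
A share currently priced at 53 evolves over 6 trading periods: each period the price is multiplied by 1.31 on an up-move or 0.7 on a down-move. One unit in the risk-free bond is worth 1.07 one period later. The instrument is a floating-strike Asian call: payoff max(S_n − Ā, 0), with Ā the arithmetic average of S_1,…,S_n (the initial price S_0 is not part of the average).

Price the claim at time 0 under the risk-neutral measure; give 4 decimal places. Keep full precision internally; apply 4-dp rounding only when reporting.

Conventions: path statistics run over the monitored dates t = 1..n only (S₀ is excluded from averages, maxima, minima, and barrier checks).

Under the martingale measure an up-move has probability p* = 0.6066; value the claim as the probability-weighted average of per-path payoffs, discounted 6 periods at R = 1.07.
Enumerate all 2^6 = 64 price paths (U = up ×1.31, D = down ×0.7); each path with k up-moves has probability p*^k·(1−p*)^(6−k).
DDDDDD: Ā=18.1862, payoff=0.0000, prob=0.003709
UDDDDD: Ā=34.0342, payoff=0.0000, prob=0.005718
DUDDDD: Ā=28.6459, payoff=0.0000, prob=0.005718
UUDDDD: Ā=53.6088, payoff=0.0000, prob=0.008816
DDUDDD: Ā=24.8741, payoff=0.0000, prob=0.005718
UDUDDD: Ā=46.5500, payoff=0.0000, prob=0.008816
DUUDDD: Ā=41.1617, payoff=0.0000, prob=0.008816
UUUDDD: Ā=77.0312, payoff=0.0000, prob=0.013591
DDDUDD: Ā=22.2338, payoff=0.0000, prob=0.005718
UDDUDD: Ā=41.6089, payoff=0.0000, prob=0.008816
DUDUDD: Ā=36.2206, payoff=0.0000, prob=0.008816
UUDUDD: Ā=67.7843, payoff=0.0000, prob=0.013591
DDUUDD: Ā=32.4488, payoff=0.0000, prob=0.008816
UDUUDD: Ā=60.7256, payoff=0.0000, prob=0.013591
DUUUDD: Ā=55.3372, payoff=0.0000, prob=0.013591
UUUUDD: Ā=103.5597, payoff=0.0000, prob=0.020953
DDDDUD: Ā=20.3856, payoff=0.0000, prob=0.005718
UDDDUD: Ā=38.1502, payoff=0.0000, prob=0.008816
DUDDUD: Ā=32.7618, payoff=0.0000, prob=0.008816
UUDDUD: Ā=61.3114, payoff=0.0000, prob=0.013591
DDUDUD: Ā=28.9900, payoff=0.0000, prob=0.008816
UDUDUD: Ā=54.2527, payoff=0.0000, prob=0.013591
DUUDUD: Ā=48.8644, payoff=0.0000, prob=0.013591
UUUDUD: Ā=91.4462, payoff=0.0000, prob=0.020953
DDDUUD: Ā=26.3497, payoff=0.0000, prob=0.008816
UDDUUD: Ā=49.3116, payoff=0.0000, prob=0.013591
DUDUUD: Ā=43.9233, payoff=0.0000, prob=0.013591
UUDUUD: Ā=82.1993, payoff=0.0000, prob=0.020953
DDUUUD: Ā=40.1515, payoff=0.7166, prob=0.013591
UDUUUD: Ā=75.1406, payoff=1.3410, prob=0.020953
DUUUUD: Ā=69.7523, payoff=6.7294, prob=0.020953
UUUUUD: Ā=130.5364, payoff=12.5935, prob=0.032303
DDDDDU: Ā=19.0919, payoff=0.0000, prob=0.005718
UDDDDU: Ā=35.7290, payoff=0.0000, prob=0.008816
DUDDDU: Ā=30.3407, payoff=0.0000, prob=0.008816
UUDDDU: Ā=56.7805, payoff=0.0000, prob=0.013591
DDUDDU: Ā=26.5689, payoff=0.0000, prob=0.008816
UDUDDU: Ā=49.7217, payoff=0.0000, prob=0.013591
DUUDDU: Ā=44.3334, payoff=0.0000, prob=0.013591
UUUDDU: Ā=82.9668, payoff=0.0000, prob=0.020953
DDDUDU: Ā=23.9286, payoff=0.0000, prob=0.008816
UDDUDU: Ā=44.7806, payoff=0.0000, prob=0.013591
DUDUDU: Ā=39.3923, payoff=1.4757, prob=0.013591
UUDUDU: Ā=73.7199, payoff=2.7617, prob=0.020953
DDUUDU: Ā=35.6205, payoff=5.2476, prob=0.013591
UDUUDU: Ā=66.6612, payoff=9.8205, prob=0.020953
DUUUDU: Ā=61.2728, payoff=15.2088, prob=0.020953
UUUUDU: Ā=114.6677, payoff=28.4622, prob=0.032303
DDDDUU: Ā=22.0804, payoff=0.0000, prob=0.008816
UDDDUU: Ā=41.3219, payoff=0.0000, prob=0.013591
DUDDUU: Ā=35.9335, payoff=4.9345, prob=0.013591
UUDDUU: Ā=67.2470, payoff=9.2346, prob=0.020953
DDUDUU: Ā=32.1617, payoff=8.7063, prob=0.013591
UDUDUU: Ā=60.1883, payoff=16.2933, prob=0.020953
DUUDUU: Ā=54.8000, payoff=21.6816, prob=0.020953
UUUDUU: Ā=102.5543, payoff=40.5756, prob=0.032303
DDDUUU: Ā=29.5214, payoff=11.3466, prob=0.013591
UDDUUU: Ā=55.2472, payoff=21.2344, prob=0.020953
DUDUUU: Ā=49.8589, payoff=26.6227, prob=0.020953
UUDUUU: Ā=93.3074, payoff=49.8225, prob=0.032303
DDUUUU: Ā=46.0871, payoff=30.3946, prob=0.020953
UDUUUU: Ā=86.2486, payoff=56.8813, prob=0.032303
DUUUUU: Ā=80.8603, payoff=62.2696, prob=0.032303
UUUUUU: Ā=151.3243, payoff=116.5331, prob=0.049800
Price = Σ prob·payoff / R^6 = 17.719576 / 1.500730 = 11.8073

price = 11.8073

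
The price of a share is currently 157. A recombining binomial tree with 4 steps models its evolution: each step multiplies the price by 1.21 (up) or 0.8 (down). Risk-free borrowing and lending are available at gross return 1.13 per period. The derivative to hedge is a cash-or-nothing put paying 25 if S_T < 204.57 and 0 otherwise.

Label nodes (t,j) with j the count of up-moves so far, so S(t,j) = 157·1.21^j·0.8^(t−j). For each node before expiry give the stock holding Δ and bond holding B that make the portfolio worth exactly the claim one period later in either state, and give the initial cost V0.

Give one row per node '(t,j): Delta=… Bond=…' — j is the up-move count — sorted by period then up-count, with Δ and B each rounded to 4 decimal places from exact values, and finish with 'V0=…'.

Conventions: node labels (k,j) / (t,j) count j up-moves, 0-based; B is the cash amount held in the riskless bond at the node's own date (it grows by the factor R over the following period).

Risk-neutral probability p* = (R−d)/(u−d) = (1.13−0.8)/(1.21−0.8) = 0.8049.
At maturity the claim pays: V(4,0)=25.0000, V(4,1)=25.0000, V(4,2)=25.0000, V(4,3)=0.0000, V(4,4)=0.0000
(3,0): S=80.3840. Δ = (V_up−V_dn)/(S_up−S_dn) = (25.0000−25.0000)/(97.2646−64.3072) = 0.0000. V = [p*·25.0000 + (1−p*)·25.0000]/1.13 = 22.1239. B = V − Δ·S = 22.1239.
(3,1): S=121.5808. Δ = (V_up−V_dn)/(S_up−S_dn) = (25.0000−25.0000)/(147.1128−97.2646) = 0.0000. V = [p*·25.0000 + (1−p*)·25.0000]/1.13 = 22.1239. B = V − Δ·S = 22.1239.
(3,2): S=183.8910. Δ = (V_up−V_dn)/(S_up−S_dn) = (0.0000−25.0000)/(222.5081−147.1128) = -0.3316. V = [p*·0.0000 + (1−p*)·25.0000]/1.13 = 4.3169. B = V − Δ·S = 65.2925.
(3,3): S=278.1351. Δ = (V_up−V_dn)/(S_up−S_dn) = (0.0000−0.0000)/(336.5434−222.5081) = 0.0000. V = [p*·0.0000 + (1−p*)·0.0000]/1.13 = 0.0000. B = V − Δ·S = 0.0000.
(2,0): S=100.4800. Δ = (V_up−V_dn)/(S_up−S_dn) = (22.1239−22.1239)/(121.5808−80.3840) = 0.0000. V = [p*·22.1239 + (1−p*)·22.1239]/1.13 = 19.5787. B = V − Δ·S = 19.5787.
(2,1): S=151.9760. Δ = (V_up−V_dn)/(S_up−S_dn) = (4.3169−22.1239)/(183.8910−121.5808) = -0.2858. V = [p*·4.3169 + (1−p*)·22.1239]/1.13 = 6.8950. B = V − Δ·S = 50.3268.
(2,2): S=229.8637. Δ = (V_up−V_dn)/(S_up−S_dn) = (0.0000−4.3169)/(278.1351−183.8910) = -0.0458. V = [p*·0.0000 + (1−p*)·4.3169]/1.13 = 0.7454. B = V − Δ·S = 11.2743.
(1,0): S=125.6000. Δ = (V_up−V_dn)/(S_up−S_dn) = (6.8950−19.5787)/(151.9760−100.4800) = -0.2463. V = [p*·6.8950 + (1−p*)·19.5787]/1.13 = 8.2919. B = V − Δ·S = 39.2276.
(1,1): S=189.9700. Δ = (V_up−V_dn)/(S_up−S_dn) = (0.7454−6.8950)/(229.8637−151.9760) = -0.0790. V = [p*·0.7454 + (1−p*)·6.8950]/1.13 = 1.7215. B = V − Δ·S = 16.7206.
(0,0): S=157.0000. Δ = (V_up−V_dn)/(S_up−S_dn) = (1.7215−8.2919)/(189.9700−125.6000) = -0.1021. V = [p*·1.7215 + (1−p*)·8.2919]/1.13 = 2.6580. B = V − Δ·S = 18.6834.
Sanity check at the root: Δ(0,0)·S0 + B(0,0) reproduces V0 = 2.6580.

(0,0): Delta=-0.1021 Bond=18.6834
(1,0): Delta=-0.2463 Bond=39.2276
(1,1): Delta=-0.0790 Bond=16.7206
(2,0): Delta=0.0000 Bond=19.5787
(2,1): Delta=-0.2858 Bond=50.3268
(2,2): Delta=-0.0458 Bond=11.2743
(3,0): Delta=0.0000 Bond=22.1239
(3,1): Delta=0.0000 Bond=22.1239
(3,2): Delta=-0.3316 Bond=65.2925
(3,3): Delta=0.0000 Bond=0.0000
V0=2.6580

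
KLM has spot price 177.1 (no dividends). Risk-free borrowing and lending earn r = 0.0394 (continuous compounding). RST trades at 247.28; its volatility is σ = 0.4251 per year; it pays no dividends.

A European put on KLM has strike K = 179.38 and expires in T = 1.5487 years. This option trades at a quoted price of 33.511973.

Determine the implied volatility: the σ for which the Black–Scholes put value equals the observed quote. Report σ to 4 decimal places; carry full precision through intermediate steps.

At σ = 0.4428 the Black–Scholes value reproduces the quote:
σ√T = 0.4428·√1.5487 = 0.551050
d₁ = (ln(S/K) + (r+σ²/2)T) / (σ√T) = (ln(177.1/179.38) + (0.0394+0.4428²/2)·1.5487) / 0.551050 = (-0.012792 + 0.212847) / 0.551050 = 0.363043
d₂ = d₁ − σ√T = 0.363043 − 0.551050 = -0.188007
e^{−rT} = 0.940806
N(−d₁) = 0.358286,  N(−d₂) = 0.574564
V = K·e^{−rT}·N(−d₂) − S·N(−d₁) = 96.964476 − 63.452502 = 33.511973 (matching the quote); vega is positive throughout, so no other σ reproduces this price

sigma = 0.4428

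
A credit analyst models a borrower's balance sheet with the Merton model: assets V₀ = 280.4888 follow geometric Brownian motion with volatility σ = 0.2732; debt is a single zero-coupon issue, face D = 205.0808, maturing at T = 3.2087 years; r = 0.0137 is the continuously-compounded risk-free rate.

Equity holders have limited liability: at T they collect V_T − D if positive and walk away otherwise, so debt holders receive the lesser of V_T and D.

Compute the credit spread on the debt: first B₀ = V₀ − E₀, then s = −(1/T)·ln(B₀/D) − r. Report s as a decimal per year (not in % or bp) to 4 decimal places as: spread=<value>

spread=0.0253

Work the structural quantities from V₀ = 280.4888 against face 205.0808:
d₁ = [ln(V₀/D) + (r + σ²/2)T] / (σ√T)
   = [ln(280.4888/205.0808) + (0.0137 + 0.5·0.2732²)·3.2087] / (0.2732·√3.2087)
   = [0.313130 + 0.163705] / 0.489379 = 0.974367
d₂ = d₁ − σ√T = 0.974367 − 0.489379 = 0.484988
N(d₁) = 0.835063,  N(d₂) = 0.686158,  e^(−rT) = 0.956993
E₀ = V₀·N(d₁) − D·e^(−rT)·N(d₂)
   = 280.4888·0.835063 − 205.0808·0.956993·0.686158 = 99.559867
B₀ = V₀ − E₀ = 280.4888 − 99.559867 = 180.928933
spread = −(1/T)·ln(B₀/D) − r = −(1/3.2087)·ln(180.928933/205.0808) − 0.0137 = 0.02535000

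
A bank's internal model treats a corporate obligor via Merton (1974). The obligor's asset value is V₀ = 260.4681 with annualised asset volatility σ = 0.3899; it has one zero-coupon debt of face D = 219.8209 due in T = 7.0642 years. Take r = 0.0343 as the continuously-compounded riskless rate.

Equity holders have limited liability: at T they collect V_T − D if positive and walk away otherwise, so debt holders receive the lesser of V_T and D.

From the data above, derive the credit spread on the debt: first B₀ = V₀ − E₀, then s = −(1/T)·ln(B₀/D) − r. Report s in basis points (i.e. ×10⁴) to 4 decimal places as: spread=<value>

spread=457.9000

Equity is a call on the firm's assets struck at D = 219.8209:
d₁ = [ln(V₀/D) + (r + σ²/2)T] / (σ√T)
   = [ln(260.4681/219.8209) + (0.0343 + 0.5·0.3899²)·7.0642] / (0.3899·√7.0642)
   = [0.169667 + 0.779259] / 1.036298 = 0.915688
d₂ = d₁ − σ√T = 0.915688 − 1.036298 = -0.120610
N(d₁) = 0.820085,  N(d₂) = 0.452000,  e^(−rT) = 0.784819
E₀ = V₀·N(d₁) − D·e^(−rT)·N(d₂)
   = 260.4681·0.820085 − 219.8209·0.784819·0.452000 = 135.627049
B₀ = V₀ − E₀ = 260.4681 − 135.627049 = 124.841051
spread = −(1/T)·ln(B₀/D) − r = −(1/7.0642)·ln(124.841051/219.8209) − 0.0343 = 0.04579000
in basis points: 0.04579000 × 10⁴ = 457.9000 bp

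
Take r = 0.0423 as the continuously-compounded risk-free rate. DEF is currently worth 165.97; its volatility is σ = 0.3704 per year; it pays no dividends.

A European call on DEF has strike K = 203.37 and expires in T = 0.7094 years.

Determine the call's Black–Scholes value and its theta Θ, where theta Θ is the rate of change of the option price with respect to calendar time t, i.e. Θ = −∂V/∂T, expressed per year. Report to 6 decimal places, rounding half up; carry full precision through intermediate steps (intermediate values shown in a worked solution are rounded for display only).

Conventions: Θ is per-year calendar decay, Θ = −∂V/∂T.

price = 10.170921
Θ = -15.434779

σ√T = 0.3704·√0.7094 = 0.311973
d₁ = (ln(S/K) + (r+σ²/2)T) / (σ√T) = (ln(165.97/203.37) + (0.0423+0.3704²/2)·0.7094) / 0.311973 = (-0.203220 + 0.078671) / 0.311973 = -0.399230
d₂ = d₁ − σ√T = -0.399230 − 0.311973 = -0.711203
e^{−rT} = 0.970438
N(d₁) = 0.344862,  N(d₂) = 0.238479
Call price V = S·N(d₁) − K·e^{−rT}·N(d₂) = 57.236729 − 47.065807 = 10.170921
φ(d₁) = (1/√(2π))·e^{−d₁²/2} = 0.368383
Θ = −S·φ(d₁)·σ/(2√T) − r·K·e^{−rT}·N(d₂) = −13.443896 − 1.990884 = -15.434779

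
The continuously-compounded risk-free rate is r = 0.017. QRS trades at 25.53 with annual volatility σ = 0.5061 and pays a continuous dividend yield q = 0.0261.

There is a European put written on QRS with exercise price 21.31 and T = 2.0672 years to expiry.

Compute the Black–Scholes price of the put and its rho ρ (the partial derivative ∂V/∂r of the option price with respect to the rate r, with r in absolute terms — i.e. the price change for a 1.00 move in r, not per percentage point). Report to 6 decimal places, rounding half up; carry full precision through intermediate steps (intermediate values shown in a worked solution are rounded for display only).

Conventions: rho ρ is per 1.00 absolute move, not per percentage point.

σ√T = 0.5061·√2.0672 = 0.727658
d₁ = (ln(S/K) + (r−q+σ²/2)T) / (σ√T) = (ln(25.53/21.31) + (0.017−0.0261+0.5061²/2)·2.0672) / 0.727658 = (0.180678 + 0.245932) / 0.727658 = 0.586277
d₂ = d₁ − σ√T = 0.586277 − 0.727658 = -0.141381
e^{−rT} = 0.965468
e^{−qT} = 0.947476
N(−d₁) = 0.278845,  N(−d₂) = 0.556216
Put price V = K·e^{−rT}·N(−d₂) − S·e^{−qT}·N(−d₁) = 11.443646 − 6.744987 = 4.698659
ρ = −K·T·e^{−rT}·N(−d₂) = -23.656306

price = 4.698659
ρ = -23.656306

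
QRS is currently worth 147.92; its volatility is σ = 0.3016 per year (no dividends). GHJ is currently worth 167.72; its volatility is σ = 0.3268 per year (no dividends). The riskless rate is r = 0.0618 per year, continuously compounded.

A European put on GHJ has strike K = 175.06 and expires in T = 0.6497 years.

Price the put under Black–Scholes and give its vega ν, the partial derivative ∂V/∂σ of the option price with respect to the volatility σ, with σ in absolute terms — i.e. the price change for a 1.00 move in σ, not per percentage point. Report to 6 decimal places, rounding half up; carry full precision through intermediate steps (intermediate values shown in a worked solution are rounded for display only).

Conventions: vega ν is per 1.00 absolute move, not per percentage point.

price = 17.824012
ν = 53.535803

σ√T = 0.3268·√0.6497 = 0.263414
d₁ = (ln(S/K) + (r+σ²/2)T) / (σ√T) = (ln(167.72/175.06) + (0.0618+0.3268²/2)·0.6497) / 0.263414 = (-0.042833 + 0.074845) / 0.263414 = 0.121528
d₂ = d₁ − σ√T = 0.121528 − 0.263414 = -0.141886
e^{−rT} = 0.960644
N(−d₁) = 0.451637,  N(−d₂) = 0.556415
Put price V = K·e^{−rT}·N(−d₂) − S·N(−d₁) = 93.572506 − 75.748493 = 17.824012
φ(d₁) = (1/√(2π))·e^{−d₁²/2} = 0.396007
ν = S·φ(d₁)·√T = 53.535803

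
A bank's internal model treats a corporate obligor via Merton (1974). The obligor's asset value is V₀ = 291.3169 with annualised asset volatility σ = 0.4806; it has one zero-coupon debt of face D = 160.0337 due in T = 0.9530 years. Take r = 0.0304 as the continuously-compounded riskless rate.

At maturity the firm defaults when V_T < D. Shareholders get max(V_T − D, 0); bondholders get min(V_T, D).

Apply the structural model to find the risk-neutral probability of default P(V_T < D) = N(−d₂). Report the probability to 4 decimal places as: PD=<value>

With assets at 291.3169 and a single debt payment of 160.0337 at 0.9530 years:
d₁ = [ln(V₀/D) + (r + σ²/2)T] / (σ√T)
   = [ln(291.3169/160.0337) + (0.0304 + 0.5·0.4806²)·0.9530] / (0.4806·√0.9530)
   = [0.599027 + 0.139031] / 0.469170 = 1.573116
d₂ = d₁ − σ√T = 1.573116 − 0.469170 = 1.103946
risk-neutral PD = N(−d₂) = N(-1.103946) = 0.134808

PD=0.1348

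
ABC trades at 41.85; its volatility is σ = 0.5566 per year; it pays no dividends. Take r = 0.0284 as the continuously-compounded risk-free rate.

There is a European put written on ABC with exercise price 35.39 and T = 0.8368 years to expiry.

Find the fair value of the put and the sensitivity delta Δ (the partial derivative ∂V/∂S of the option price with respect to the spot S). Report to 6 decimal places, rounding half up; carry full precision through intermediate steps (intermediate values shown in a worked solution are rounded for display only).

σ√T = 0.5566·√0.8368 = 0.509160
d₁ = (ln(S/K) + (r+σ²/2)T) / (σ√T) = (ln(41.85/35.39) + (0.0284+0.5566²/2)·0.8368) / 0.509160 = (0.167663 + 0.153387) / 0.509160 = 0.630548
d₂ = d₁ − σ√T = 0.630548 − 0.509160 = 0.121388
e^{−rT} = 0.976515
N(−d₁) = 0.264168,  N(−d₂) = 0.451692
Put price V = K·e^{−rT}·N(−d₂) − S·N(−d₁) = 15.609961 − 11.055439 = 4.554522
Δ = −N(−d₁) = -0.264168

price = 4.554522
Δ = -0.264168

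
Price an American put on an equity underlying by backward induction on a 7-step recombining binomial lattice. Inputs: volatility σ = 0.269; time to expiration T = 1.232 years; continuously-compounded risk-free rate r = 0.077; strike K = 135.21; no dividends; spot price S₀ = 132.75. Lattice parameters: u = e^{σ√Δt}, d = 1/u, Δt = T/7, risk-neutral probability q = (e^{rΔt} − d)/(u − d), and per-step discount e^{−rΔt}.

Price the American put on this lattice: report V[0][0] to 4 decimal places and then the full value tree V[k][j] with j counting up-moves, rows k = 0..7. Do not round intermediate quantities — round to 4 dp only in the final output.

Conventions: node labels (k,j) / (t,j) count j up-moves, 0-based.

Δt=0.17600, u=1.11947, d=0.89328, q=0.53214, disc=e^(-rΔt)=0.98654
k=7 terminal: V=max(K-S,0) → 74.9599 59.7043 40.5859 16.6267 0.0000 0.0000 0.0000 0.0000
k=6: j=0 S=67.4480 intr=67.7620 cont=65.9420 V=67.7620[EX]; j=1 S=84.5261 intr=50.6839 cont=48.8639 V=50.6839[EX]; j=2 S=105.9285 intr=29.2815 cont=27.4615 V=29.2815[EX]; j=3 S=132.7500 intr=2.4600 cont=7.6742 V=7.6742[hold]; j=4 S=166.3629 intr=0.0000 cont=0.0000 V=0.0000[hold]; j=5 S=208.4866 intr=0.0000 cont=0.0000 V=0.0000[hold]; j=6 S=261.2763 intr=0.0000 cont=0.0000 V=0.0000[hold]
k=5: j=0 S=75.5057 intr=59.7043 cont=57.8843 V=59.7043[EX]; j=1 S=94.6241 intr=40.5859 cont=38.7659 V=40.5859[EX]; j=2 S=118.5833 intr=16.6267 cont=17.5440 V=17.5440[hold]; j=3 S=148.6091 intr=0.0000 cont=3.5421 V=3.5421[hold]; j=4 S=186.2376 intr=0.0000 cont=0.0000 V=0.0000[hold]; j=5 S=233.3937 intr=0.0000 cont=0.0000 V=0.0000[hold]
k=4: j=0 S=84.5261 intr=50.6839 cont=48.8639 V=50.6839[EX]; j=1 S=105.9285 intr=29.2815 cont=27.9431 V=29.2815[EX]; j=2 S=132.7500 intr=2.4600 cont=9.9572 V=9.9572[hold]; j=3 S=166.3629 intr=0.0000 cont=1.6349 V=1.6349[hold]; j=4 S=208.4866 intr=0.0000 cont=0.0000 V=0.0000[hold]
k=3: j=0 S=94.6241 intr=40.5859 cont=38.7659 V=40.5859[EX]; j=1 S=118.5833 intr=16.6267 cont=18.7425 V=18.7425[hold]; j=2 S=148.6091 intr=0.0000 cont=5.4541 V=5.4541[hold]; j=3 S=186.2376 intr=0.0000 cont=0.7546 V=0.7546[hold]
k=2: j=0 S=105.9285 intr=29.2815 cont=28.5723 V=29.2815[EX]; j=1 S=132.7500 intr=2.4600 cont=11.5141 V=11.5141[hold]; j=2 S=166.3629 intr=0.0000 cont=2.9136 V=2.9136[hold]
k=1: j=0 S=118.5833 intr=16.6267 cont=19.5599 V=19.5599[hold]; j=1 S=148.6091 intr=0.0000 cont=6.8440 V=6.8440[hold]
k=0: j=0 S=132.7500 intr=2.4600 cont=12.6211 V=12.6211[hold]

price = 12.6211
tree:
12.6211
19.5599 6.8440
29.2815 11.5141 2.9136
40.5859 18.7425 5.4541 0.7546
50.6839 29.2815 9.9572 1.6349 0.0000
59.7043 40.5859 17.5440 3.5421 0.0000 0.0000
67.7620 50.6839 29.2815 7.6742 0.0000 0.0000 0.0000
74.9599 59.7043 40.5859 16.6267 0.0000 0.0000 0.0000 0.0000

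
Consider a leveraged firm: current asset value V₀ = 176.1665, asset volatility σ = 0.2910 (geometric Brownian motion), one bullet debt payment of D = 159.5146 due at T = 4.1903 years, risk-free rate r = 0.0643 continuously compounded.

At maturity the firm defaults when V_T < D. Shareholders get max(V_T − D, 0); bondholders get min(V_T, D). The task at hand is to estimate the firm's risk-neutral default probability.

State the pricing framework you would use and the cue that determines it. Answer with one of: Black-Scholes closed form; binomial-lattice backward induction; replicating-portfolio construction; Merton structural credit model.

Key observation: the asked-for credit quantity lives on the firm's capital structure — asset value, asset volatility, debt face 159.5146 — which is the structural model's domain.

framework: Merton structural credit model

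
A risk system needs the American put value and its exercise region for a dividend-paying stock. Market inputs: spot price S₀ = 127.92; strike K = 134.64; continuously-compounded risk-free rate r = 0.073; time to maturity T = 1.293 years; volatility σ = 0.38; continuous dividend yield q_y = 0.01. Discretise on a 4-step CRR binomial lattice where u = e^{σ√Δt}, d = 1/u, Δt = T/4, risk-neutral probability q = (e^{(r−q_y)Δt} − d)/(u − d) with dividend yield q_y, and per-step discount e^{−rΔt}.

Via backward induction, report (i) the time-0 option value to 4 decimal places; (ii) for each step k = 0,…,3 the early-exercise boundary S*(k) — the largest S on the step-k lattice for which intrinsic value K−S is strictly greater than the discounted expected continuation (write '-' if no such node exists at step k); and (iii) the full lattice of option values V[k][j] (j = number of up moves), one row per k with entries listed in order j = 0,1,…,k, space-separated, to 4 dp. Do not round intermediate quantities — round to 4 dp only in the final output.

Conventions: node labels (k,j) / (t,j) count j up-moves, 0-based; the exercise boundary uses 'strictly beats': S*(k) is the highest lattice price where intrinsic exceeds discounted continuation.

Δt=0.32325  u=1.24116  d=0.80570  q=0.49344  discount=0.97668
step 4 (expiry): payoffs max(K−S,0) = 80.7358 51.6013 6.7200 0.0000 0.0000
step 3: (k=3,j=0): S=66.9039, K−S=67.7361, hold=64.8121 ⇒ V=67.7361 exercise | (k=3,j=1): S=103.0646, K−S=31.5754, hold=28.7681 ⇒ V=31.5754 exercise | (k=3,j=2): S=158.7696, K−S=0.0000, hold=3.3247 ⇒ V=3.3247 continue | (k=3,j=3): S=244.5826, K−S=0.0000, hold=0.0000 ⇒ V=0.0000 continue  boundary S*=103.0646
step 2: (k=2,j=0): S=83.0387, K−S=51.6013, hold=48.7294 ⇒ V=51.6013 exercise | (k=2,j=1): S=127.9200, K−S=6.7200, hold=17.2241 ⇒ V=17.2241 continue | (k=2,j=2): S=197.0591, K−S=0.0000, hold=1.6449 ⇒ V=1.6449 continue  boundary S*=83.0387
step 1: (k=1,j=0): S=103.0646, K−S=31.5754, hold=33.8304 ⇒ V=33.8304 continue | (k=1,j=1): S=158.7696, K−S=0.0000, hold=9.3142 ⇒ V=9.3142 continue  boundary S*=-
step 0: (k=0,j=0): S=127.9200, K−S=6.7200, hold=21.2263 ⇒ V=21.2263 continue  boundary S*=-

price = 21.2263
boundary = - - 83.0387 103.0646
tree:
21.2263
33.8304 9.3142
51.6013 17.2241 1.6449
67.7361 31.5754 3.3247 0.0000
80.7358 51.6013 6.7200 0.0000 0.0000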